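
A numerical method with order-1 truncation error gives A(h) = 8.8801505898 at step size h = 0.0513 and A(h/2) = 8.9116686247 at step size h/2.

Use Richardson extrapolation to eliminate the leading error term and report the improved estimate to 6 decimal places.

With r = 1 the leading error scales as h^1, so the weight is 2^1 = 2.
2*8.9116686247 = 17.8233372494; subtract 8.8801505898 → 8.9431866596
Denominator 2 − 1 = 1.
(2*8.9116686247 − 8.8801505898)/(2 − 1) = 8.9431866596
Correction |R − A(h/2)| = 3.152e-02; gap |A(h/2) − A(h)| = 3.152e-02.

8.943187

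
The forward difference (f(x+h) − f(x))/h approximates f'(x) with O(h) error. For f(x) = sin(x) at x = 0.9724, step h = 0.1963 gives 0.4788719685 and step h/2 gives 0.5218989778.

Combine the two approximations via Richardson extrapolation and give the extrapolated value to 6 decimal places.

0.564926

Order 1 gives 2^r = 2 and 2^r − 1 = 1.
2^1 × A(h/2) = 1.0437979556; minus A(h) gives 0.5649259871.
Divide by 2^1 − 1 = 1.
So the Richardson estimate is 0.5649259871.
Correction |R − A(h/2)| = 4.303e-02; gap |A(h/2) − A(h)| = 4.303e-02.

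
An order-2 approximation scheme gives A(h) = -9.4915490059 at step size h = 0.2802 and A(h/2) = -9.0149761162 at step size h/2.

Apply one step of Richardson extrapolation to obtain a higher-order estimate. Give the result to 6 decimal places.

-8.856118

Order 2 gives 2^r = 4 and 2^r − 1 = 3.
A(h/2) − A(h) = -9.0149761162 − (-9.4915490059) = 0.4765728897
Correction (A(h/2) − A(h))/(4 − 1) = 0.4765728897/3 = 0.1588576299
R = A(h/2) + (A(h/2) − A(h))/3 = -9.0149761162 + 0.1588576299 = -8.8561184863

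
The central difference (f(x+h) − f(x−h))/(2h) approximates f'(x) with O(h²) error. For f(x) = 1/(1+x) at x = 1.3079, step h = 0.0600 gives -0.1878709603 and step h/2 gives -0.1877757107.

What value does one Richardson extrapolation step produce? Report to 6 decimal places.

-0.187744

r = 2: numerator weight 4, denominator 3.
Top: 4(-0.1877757107) − (-0.1878709603) = -0.5632318825
Denominator 4 − 1 = 3.
Result: -0.1877439608
Shift from A(h/2): +0.0000317499.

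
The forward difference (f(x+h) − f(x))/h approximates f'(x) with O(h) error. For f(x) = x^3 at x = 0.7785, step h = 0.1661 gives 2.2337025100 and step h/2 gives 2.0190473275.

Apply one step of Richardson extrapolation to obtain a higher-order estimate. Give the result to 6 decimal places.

1.804392

Error is O(h^1); halving h shrinks it by 2^1 = 2.
2·2.0190473275 = 4.0380946550; 4.0380946550 − 2.2337025100 = 1.8043921450
R = 1.8043921450/1 = 1.8043921450
Correction |R − A(h/2)| = 2.147e-01; gap |A(h/2) − A(h)| = 2.147e-01.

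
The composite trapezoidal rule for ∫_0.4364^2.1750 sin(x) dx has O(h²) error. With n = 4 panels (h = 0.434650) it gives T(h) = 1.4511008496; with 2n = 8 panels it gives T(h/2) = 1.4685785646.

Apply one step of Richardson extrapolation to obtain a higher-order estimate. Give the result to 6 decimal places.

Error is O(h^2); halving h shrinks it by 2^2 = 4.
Difference of the inputs: 1.4685785646 − 1.4511008496 = 0.0174777150
Correction (A(h/2) − A(h))/(4 − 1) = 0.0174777150/3 = 0.0058259050
R = A(h/2) + (A(h/2) − A(h))/3 = 1.4685785646 + 0.0058259050 = 1.4744044696
Correction |R − A(h/2)| = 5.826e-03; gap |A(h/2) − A(h)| = 1.748e-02.

1.474404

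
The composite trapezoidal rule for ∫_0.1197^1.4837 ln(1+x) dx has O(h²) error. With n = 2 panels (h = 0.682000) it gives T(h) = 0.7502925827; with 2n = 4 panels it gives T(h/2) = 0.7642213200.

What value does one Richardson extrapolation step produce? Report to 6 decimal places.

0.768864

Error is O(h^2); halving h shrinks it by 2^2 = 4.
Difference of the inputs: 0.7642213200 − 0.7502925827 = 0.0139287373
Divide by 2^2 − 1 = 3: 0.0139287373/3 = 0.0046429124
R = A(h/2) + (A(h/2) − A(h))/3 = 0.7642213200 + 0.0046429124 = 0.7688642324
Gap between inputs: 1.393e-02; correction applied: +0.0046429124.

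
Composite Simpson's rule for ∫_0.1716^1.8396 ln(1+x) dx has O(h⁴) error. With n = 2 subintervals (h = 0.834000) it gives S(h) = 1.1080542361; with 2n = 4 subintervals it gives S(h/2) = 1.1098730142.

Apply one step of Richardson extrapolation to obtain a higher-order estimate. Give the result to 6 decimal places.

Error is O(h^4); halving h shrinks it by 2^4 = 16.
2^4·A(h/2) = 17.7579682272; minus A(h) gives 16.6499139911.
(16·1.1098730142 − 1.1080542361)/(16 − 1) = 1.1099942661
Gap between inputs: 1.819e-03; correction applied: +0.0001212519.

1.109994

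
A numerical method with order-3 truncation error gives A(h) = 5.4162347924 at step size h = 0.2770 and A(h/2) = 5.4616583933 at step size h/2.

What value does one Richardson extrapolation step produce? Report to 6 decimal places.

5.468147

With r = 3 the leading error scales as h^3, so the weight is 2^3 = 8.
8*5.4616583933 = 43.6932671464; subtract 5.4162347924 → 38.2770323540
Divide by 2^3 − 1 = 7.
So the Richardson estimate is 5.4681474791.
Correction |R − A(h/2)| = 6.489e-03; gap |A(h/2) − A(h)| = 4.542e-02.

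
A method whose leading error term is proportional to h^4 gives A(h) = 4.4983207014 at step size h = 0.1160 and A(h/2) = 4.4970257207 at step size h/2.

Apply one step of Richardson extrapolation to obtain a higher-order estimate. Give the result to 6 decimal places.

4.496939

Error is O(h^4); halving h shrinks it by 2^4 = 16.
Weighted: 71.9524115312 − 4.4983207014 = 67.4540908298
Denominator 16 − 1 = 15.
Extrapolated: 67.4540908298 / 15 = 4.4969393887
Correction |R − A(h/2)| = 8.633e-05; gap |A(h/2) − A(h)| = 1.295e-03.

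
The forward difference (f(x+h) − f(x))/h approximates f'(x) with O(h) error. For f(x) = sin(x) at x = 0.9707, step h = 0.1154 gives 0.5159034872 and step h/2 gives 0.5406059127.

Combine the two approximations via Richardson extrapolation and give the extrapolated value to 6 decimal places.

Method order is 1; weight 2^1 = 2.
2 × 0.5406059127 = 1.0812118254; subtract 0.5159034872 → 0.5653083382
Divide by 2^1 − 1 = 1.
R = 0.5653083382/1 = 0.5653083382

0.565308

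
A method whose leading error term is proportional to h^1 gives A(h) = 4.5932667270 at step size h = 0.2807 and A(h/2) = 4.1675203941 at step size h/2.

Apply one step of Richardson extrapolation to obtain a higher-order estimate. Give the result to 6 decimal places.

Error is O(h^1); halving h shrinks it by 2^1 = 2.
2^1·A(h/2) = 8.3350407882; minus A(h) gives 3.7417740612.
R = 3.7417740612/1 = 3.7417740612
Correction |R − A(h/2)| = 4.257e-01; gap |A(h/2) − A(h)| = 4.257e-01.

3.741774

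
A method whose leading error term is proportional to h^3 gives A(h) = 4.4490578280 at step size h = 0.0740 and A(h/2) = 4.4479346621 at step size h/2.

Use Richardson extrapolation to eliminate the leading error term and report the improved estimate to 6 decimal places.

Order 3 gives 2^r = 8 and 2^r − 1 = 7.
2^3·A(h/2) = 35.5834772968; minus A(h) gives 31.1344194688.
31.1344194688 ÷ 7 = 4.4477742098

4.447774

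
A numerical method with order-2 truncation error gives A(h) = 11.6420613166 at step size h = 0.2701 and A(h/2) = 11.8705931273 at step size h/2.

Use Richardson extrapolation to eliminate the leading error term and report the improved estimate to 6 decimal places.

11.946770

r = 2, so 2^r = 4.
Numerator 4×A(h/2) − A(h) = 4×11.8705931273 − 11.6420613166 = 35.8403111926
Extrapolated: 35.8403111926 / 3 = 11.9467703975
Gap between inputs: 2.285e-01; correction applied: +0.0761772702.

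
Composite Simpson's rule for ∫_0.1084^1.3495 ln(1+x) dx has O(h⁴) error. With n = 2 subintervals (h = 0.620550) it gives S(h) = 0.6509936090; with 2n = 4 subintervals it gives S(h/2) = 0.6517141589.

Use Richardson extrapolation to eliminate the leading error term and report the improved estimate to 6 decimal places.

r = 4: numerator weight 16, denominator 15.
Top: 16(0.6517141589) − (0.6509936090) = 9.7764329334
Denominator 16 − 1 = 15.
9.7764329334 ÷ 15 = 0.6517621956
Gap between inputs: 7.205e-04; correction applied: +0.0000480367.

0.651762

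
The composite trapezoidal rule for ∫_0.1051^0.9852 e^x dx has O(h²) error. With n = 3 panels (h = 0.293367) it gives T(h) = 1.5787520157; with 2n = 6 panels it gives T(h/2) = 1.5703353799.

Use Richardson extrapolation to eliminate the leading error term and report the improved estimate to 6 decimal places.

Leading term ∝ h^2; use weight 4 = 2^2.
A(h/2) − A(h) = 1.5703353799 − 1.5787520157 = -0.0084166358
Correction (A(h/2) − A(h))/(4 − 1) = (-0.0084166358)/3 = -0.0028055453
R = 1.5703353799 − 0.0028055453 = 1.5675298346

1.567530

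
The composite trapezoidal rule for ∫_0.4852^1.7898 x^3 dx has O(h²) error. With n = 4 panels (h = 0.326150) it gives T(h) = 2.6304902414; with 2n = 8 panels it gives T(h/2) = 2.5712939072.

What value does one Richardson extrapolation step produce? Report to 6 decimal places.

Leading term ∝ h^2; use weight 4 = 2^2.
Weighted: 10.2851756288 − 2.6304902414 = 7.6546853874
Denominator 4 − 1 = 3.
Extrapolated: 7.6546853874 / 3 = 2.5515617958
Shift from A(h/2): −0.0197321114.

2.551562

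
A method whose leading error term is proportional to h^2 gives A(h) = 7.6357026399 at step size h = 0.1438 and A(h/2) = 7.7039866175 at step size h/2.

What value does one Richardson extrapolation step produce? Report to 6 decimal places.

7.726748

Order 2 gives 2^r = 4 and 2^r − 1 = 3.
4*7.7039866175 = 30.8159464700; subtract 7.6357026399 → 23.1802438301
23.1802438301 ÷ 3 = 7.7267479434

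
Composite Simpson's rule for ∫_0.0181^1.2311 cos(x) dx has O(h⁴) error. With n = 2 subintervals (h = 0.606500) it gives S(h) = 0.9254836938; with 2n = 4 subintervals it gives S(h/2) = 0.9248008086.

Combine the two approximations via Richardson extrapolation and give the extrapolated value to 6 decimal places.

Leading term ∝ h^4; use weight 16 = 2^4.
16×0.9248008086 − 0.9254836938 = 13.8713292438
Denominator 16 − 1 = 15.
So the Richardson estimate is 0.9247552829.
Shift from A(h/2): −0.0000455257.

0.924755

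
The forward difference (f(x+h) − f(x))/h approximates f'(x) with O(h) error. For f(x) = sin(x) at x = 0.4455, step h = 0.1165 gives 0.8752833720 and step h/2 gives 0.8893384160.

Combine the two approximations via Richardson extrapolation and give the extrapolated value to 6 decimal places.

0.903393

Leading term ∝ h^1; use weight 2 = 2^1.
2^1×A(h/2) = 1.7786768320; minus A(h) gives 0.9033934600.
0.9033934600 ÷ 1 = 0.9033934600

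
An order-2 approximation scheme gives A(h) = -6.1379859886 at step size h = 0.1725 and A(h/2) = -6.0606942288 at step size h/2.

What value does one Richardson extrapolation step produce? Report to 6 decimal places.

-6.034930

The method has order 2: 2^2 = 4.
Top: 4(-6.0606942288) − (-6.1379859886) = -18.1047909266
Denominator 4 − 1 = 3.
Result: -6.0349303089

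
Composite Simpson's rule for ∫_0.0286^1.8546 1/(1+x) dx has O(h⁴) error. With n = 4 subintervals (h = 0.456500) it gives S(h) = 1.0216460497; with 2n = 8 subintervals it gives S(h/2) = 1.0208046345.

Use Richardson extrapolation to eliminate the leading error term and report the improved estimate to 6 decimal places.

1.020749

The method has order 4: 2^4 = 16.
16*1.0208046345 = 16.3328741520; 16.3328741520 − 1.0216460497 = 15.3112281023
Denominator 16 − 1 = 15.
Extrapolated: 15.3112281023 / 15 = 1.0207485402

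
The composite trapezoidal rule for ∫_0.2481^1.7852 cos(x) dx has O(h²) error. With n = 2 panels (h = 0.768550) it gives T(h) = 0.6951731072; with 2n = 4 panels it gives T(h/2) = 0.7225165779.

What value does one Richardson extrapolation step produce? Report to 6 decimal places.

0.731631

Leading term ∝ h^2; use weight 4 = 2^2.
4*0.7225165779 − 0.6951731072 = 2.1948932044
Denominator 4 − 1 = 3.
2.1948932044 ÷ 3 = 0.7316310681
Correction |R − A(h/2)| = 9.114e-03; gap |A(h/2) − A(h)| = 2.734e-02.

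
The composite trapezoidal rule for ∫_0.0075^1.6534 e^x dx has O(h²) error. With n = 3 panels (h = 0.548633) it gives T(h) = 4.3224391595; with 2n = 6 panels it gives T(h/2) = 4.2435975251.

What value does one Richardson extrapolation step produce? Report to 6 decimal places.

r = 2, so 2^r = 4.
Weighted: 16.9743901004 − 4.3224391595 = 12.6519509409
Denominator 4 − 1 = 3.
(4·4.2435975251 − 4.3224391595)/(4 − 1) = 4.2173169803
Gap between inputs: 7.884e-02; correction applied: −0.0262805448.

4.217317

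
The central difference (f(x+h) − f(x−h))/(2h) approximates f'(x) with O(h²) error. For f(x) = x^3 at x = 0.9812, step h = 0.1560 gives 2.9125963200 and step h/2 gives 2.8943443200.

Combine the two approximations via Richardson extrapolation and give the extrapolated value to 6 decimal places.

r = 2: numerator weight 4, denominator 3.
4*2.8943443200 = 11.5773772800; 11.5773772800 − 2.9125963200 = 8.6647809600
Divide by 2^2 − 1 = 3.
Result: 2.8882603200

2.888260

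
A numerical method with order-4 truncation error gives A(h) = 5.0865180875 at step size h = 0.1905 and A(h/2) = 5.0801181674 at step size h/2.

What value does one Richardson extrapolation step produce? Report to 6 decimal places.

Error is O(h^4); halving h shrinks it by 2^4 = 16.
16·5.0801181674 = 81.2818906784; 81.2818906784 − 5.0865180875 = 76.1953725909
R = 76.1953725909/15 = 5.0796915061

5.079692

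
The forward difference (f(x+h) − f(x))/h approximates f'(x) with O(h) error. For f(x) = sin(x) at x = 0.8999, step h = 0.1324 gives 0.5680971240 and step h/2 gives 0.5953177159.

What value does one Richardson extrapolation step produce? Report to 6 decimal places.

Method order is 1; weight 2^1 = 2.
Numerator 2·A(h/2) − A(h) = 2·0.5953177159 − 0.5680971240 = 0.6225383078
Denominator 2 − 1 = 1.
So the Richardson estimate is 0.6225383078.

0.622538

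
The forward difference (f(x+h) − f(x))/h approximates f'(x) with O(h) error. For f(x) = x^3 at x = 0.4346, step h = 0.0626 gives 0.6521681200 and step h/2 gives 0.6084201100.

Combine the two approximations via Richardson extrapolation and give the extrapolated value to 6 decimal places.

Error is O(h^1); halving h shrinks it by 2^1 = 2.
Top: 2(0.6084201100) − (0.6521681200) = 0.5646721000
0.5646721000 ÷ 1 = 0.5646721000

0.564672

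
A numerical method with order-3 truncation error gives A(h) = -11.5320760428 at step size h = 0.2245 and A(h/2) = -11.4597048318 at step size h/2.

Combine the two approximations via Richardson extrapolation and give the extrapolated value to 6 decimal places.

r = 3, so 2^r = 8.
Numerator 8 × A(h/2) − A(h) = 8 × (-11.4597048318) − (-11.5320760428) = -80.1455626116
Divide by 2^3 − 1 = 7.
R = (-80.1455626116)/7 = -11.4493660874

-11.449366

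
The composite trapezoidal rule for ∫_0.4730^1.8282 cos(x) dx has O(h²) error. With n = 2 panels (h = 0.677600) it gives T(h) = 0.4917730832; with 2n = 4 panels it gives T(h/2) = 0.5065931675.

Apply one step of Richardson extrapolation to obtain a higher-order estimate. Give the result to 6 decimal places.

0.511533

r = 2, so 2^r = 4.
Top: 4(0.5065931675) − (0.4917730832) = 1.5345995868
1.5345995868 ÷ 3 = 0.5115331956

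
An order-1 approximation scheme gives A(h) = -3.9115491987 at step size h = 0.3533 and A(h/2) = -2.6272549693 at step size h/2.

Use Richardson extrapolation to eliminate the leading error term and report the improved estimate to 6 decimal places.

Method order is 1; weight 2^1 = 2.
A(h/2) − A(h) = -2.6272549693 − (-3.9115491987) = 1.2842942294
Correction (A(h/2) − A(h))/(2 − 1) = 1.2842942294/1 = 1.2842942294
R = A(h/2) + (A(h/2) − A(h))/1 = -2.6272549693 + 1.2842942294 = -1.3429607399

-1.342961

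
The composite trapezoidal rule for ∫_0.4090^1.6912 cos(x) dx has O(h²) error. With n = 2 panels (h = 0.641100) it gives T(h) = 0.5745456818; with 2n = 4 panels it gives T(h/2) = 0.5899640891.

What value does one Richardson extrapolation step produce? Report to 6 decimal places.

0.595104

With r = 2 the leading error scales as h^2, so the weight is 2^2 = 4.
4×0.5899640891 = 2.3598563564; 2.3598563564 − 0.5745456818 = 1.7853106746
Denominator 4 − 1 = 3.
R = 1.7853106746/3 = 0.5951035582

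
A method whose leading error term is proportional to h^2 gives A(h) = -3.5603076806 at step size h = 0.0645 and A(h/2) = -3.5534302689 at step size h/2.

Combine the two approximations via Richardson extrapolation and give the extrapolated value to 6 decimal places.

-3.551138

The method has order 2: 2^2 = 4.
Top: 4(-3.5534302689) − (-3.5603076806) = -10.6534133950
(4 × (-3.5534302689) − (-3.5603076806))/(4 − 1) = -3.5511377983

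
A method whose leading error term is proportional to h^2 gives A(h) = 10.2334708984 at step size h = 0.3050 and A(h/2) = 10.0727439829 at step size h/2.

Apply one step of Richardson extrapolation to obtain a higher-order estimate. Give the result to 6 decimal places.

Error is O(h^2); halving h shrinks it by 2^2 = 4.
Difference of the inputs: 10.0727439829 − 10.2334708984 = -0.1607269155
Divide by 2^2 − 1 = 3: (-0.1607269155)/3 = -0.0535756385
R = A(h/2) + (A(h/2) − A(h))/3 = 10.0727439829 − 0.0535756385 = 10.0191683444

10.019168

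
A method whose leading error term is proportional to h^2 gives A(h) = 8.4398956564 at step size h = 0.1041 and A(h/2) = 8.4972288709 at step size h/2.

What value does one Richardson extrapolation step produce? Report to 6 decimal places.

8.516340

Leading term ∝ h^2; use weight 4 = 2^2.
Numerator 4*A(h/2) − A(h) = 4*8.4972288709 − 8.4398956564 = 25.5490198272
(4*8.4972288709 − 8.4398956564)/(4 − 1) = 8.5163399424
Gap between inputs: 5.733e-02; correction applied: +0.0191110715.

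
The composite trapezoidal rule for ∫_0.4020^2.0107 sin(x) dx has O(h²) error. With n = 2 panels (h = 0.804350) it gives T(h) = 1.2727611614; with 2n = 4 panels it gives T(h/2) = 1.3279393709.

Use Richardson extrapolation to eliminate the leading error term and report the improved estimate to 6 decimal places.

1.346332

r = 2: numerator weight 4, denominator 3.
Top: 4(1.3279393709) − (1.2727611614) = 4.0389963222
R = 4.0389963222/3 = 1.3463321074
Shift from A(h/2): +0.0183927365.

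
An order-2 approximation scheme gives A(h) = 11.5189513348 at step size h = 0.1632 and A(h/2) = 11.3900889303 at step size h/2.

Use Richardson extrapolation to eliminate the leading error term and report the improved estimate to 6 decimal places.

Leading term ∝ h^2; use weight 4 = 2^2.
4*11.3900889303 = 45.5603557212; 45.5603557212 − 11.5189513348 = 34.0414043864
(4*11.3900889303 − 11.5189513348)/(4 − 1) = 11.3471347955

11.347135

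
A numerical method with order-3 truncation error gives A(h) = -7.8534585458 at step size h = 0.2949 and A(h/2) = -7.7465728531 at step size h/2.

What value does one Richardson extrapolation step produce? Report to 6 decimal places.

Error is O(h^3); halving h shrinks it by 2^3 = 8.
Weighted: (-61.9725828248) − (-7.8534585458) = -54.1191242790
Divide by 2^3 − 1 = 7.
Result: -7.7313034684

-7.731303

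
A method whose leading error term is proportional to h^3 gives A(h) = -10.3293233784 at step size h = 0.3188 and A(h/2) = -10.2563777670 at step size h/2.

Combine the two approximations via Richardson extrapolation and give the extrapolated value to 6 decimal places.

-10.245957

Method order is 3; weight 2^3 = 8.
8·(-10.2563777670) = -82.0510221360; subtract (-10.3293233784) → -71.7216987576
Divide by 2^3 − 1 = 7.
R = (-71.7216987576)/7 = -10.2459569654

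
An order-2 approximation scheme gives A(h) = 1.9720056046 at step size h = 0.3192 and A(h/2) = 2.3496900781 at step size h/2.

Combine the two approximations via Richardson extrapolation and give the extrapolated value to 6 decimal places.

2.475585

The method has order 2: 2^2 = 4.
4×2.3496900781 = 9.3987603124; subtract 1.9720056046 → 7.4267547078
Extrapolated: 7.4267547078 / 3 = 2.4755849026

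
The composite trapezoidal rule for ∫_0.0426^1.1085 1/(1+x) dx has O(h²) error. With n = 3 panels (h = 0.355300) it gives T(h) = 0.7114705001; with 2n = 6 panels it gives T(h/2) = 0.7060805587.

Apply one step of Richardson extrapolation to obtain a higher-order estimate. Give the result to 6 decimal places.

0.704284

Order 2 gives 2^r = 4 and 2^r − 1 = 3.
4·0.7060805587 = 2.8243222348; 2.8243222348 − 0.7114705001 = 2.1128517347
Denominator 4 − 1 = 3.
R = 2.1128517347/3 = 0.7042839116
Gap between inputs: 5.390e-03; correction applied: −0.0017966471.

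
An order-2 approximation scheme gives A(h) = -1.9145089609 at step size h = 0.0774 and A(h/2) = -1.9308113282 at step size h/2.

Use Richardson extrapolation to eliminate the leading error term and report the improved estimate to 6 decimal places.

-1.936245

Method order is 2; weight 2^2 = 4.
Top: 4(-1.9308113282) − (-1.9145089609) = -5.8087363519
Divide by 2^2 − 1 = 3.
Result: -1.9362454506
Shift from A(h/2): −0.0054341224.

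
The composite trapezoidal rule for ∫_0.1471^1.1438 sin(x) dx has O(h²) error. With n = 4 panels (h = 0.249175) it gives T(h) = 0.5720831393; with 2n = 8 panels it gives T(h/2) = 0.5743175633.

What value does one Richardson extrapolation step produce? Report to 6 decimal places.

0.575062

r = 2: numerator weight 4, denominator 3.
4·0.5743175633 = 2.2972702532; 2.2972702532 − 0.5720831393 = 1.7251871139
Extrapolated: 1.7251871139 / 3 = 0.5750623713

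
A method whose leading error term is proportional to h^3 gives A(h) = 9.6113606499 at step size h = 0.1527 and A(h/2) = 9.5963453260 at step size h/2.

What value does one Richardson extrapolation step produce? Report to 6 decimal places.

9.594200

Leading term ∝ h^3; use weight 8 = 2^3.
Numerator 8·A(h/2) − A(h) = 8·9.5963453260 − 9.6113606499 = 67.1594019581
Extrapolated: 67.1594019581 / 7 = 9.5942002797
Correction |R − A(h/2)| = 2.145e-03; gap |A(h/2) − A(h)| = 1.502e-02.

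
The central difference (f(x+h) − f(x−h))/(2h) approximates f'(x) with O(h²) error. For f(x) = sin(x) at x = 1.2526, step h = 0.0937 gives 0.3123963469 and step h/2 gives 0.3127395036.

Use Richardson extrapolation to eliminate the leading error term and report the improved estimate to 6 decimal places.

r = 2, so 2^r = 4.
A(h/2) − A(h) = 0.3127395036 − 0.3123963469 = 0.0003431567
Divide by 2^2 − 1 = 3: 0.0003431567/3 = 0.0001143856
R = A(h/2) + (A(h/2) − A(h))/3 = 0.3127395036 + 0.0001143856 = 0.3128538892
Gap between inputs: 3.432e-04; correction applied: +0.0001143856.

0.312854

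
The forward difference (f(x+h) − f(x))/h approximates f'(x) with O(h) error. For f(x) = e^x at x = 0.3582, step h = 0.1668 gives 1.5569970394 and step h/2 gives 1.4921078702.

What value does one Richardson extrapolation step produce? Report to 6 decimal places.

Order 1 gives 2^r = 2 and 2^r − 1 = 1.
Weighted: 2.9842157404 − 1.5569970394 = 1.4272187010
Divide by 2^1 − 1 = 1.
1.4272187010 ÷ 1 = 1.4272187010

1.427219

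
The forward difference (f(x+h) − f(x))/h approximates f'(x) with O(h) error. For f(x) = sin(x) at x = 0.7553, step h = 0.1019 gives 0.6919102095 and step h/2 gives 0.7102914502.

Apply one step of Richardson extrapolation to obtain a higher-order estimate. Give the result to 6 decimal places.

r = 1, so 2^r = 2.
2^1·A(h/2) = 1.4205829004; minus A(h) gives 0.7286726909.
0.7286726909 ÷ 1 = 0.7286726909

0.728673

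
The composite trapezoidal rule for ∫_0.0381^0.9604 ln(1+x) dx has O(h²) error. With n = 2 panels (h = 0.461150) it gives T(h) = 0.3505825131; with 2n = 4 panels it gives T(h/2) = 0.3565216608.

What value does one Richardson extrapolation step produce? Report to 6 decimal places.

0.358501

r = 2: numerator weight 4, denominator 3.
4·0.3565216608 = 1.4260866432; 1.4260866432 − 0.3505825131 = 1.0755041301
1.0755041301 ÷ 3 = 0.3585013767
Correction |R − A(h/2)| = 1.980e-03; gap |A(h/2) − A(h)| = 5.939e-03.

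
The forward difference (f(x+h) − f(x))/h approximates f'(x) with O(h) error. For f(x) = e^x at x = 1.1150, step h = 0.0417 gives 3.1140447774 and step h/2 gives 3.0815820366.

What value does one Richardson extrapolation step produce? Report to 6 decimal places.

3.049119

With r = 1 the leading error scales as h^1, so the weight is 2^1 = 2.
Numerator 2*A(h/2) − A(h) = 2*3.0815820366 − 3.1140447774 = 3.0491192958
Extrapolated: 3.0491192958 / 1 = 3.0491192958
Shift from A(h/2): −0.0324627408.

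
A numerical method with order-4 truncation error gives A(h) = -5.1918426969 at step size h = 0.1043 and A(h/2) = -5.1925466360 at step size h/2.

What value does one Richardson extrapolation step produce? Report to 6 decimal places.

-5.192594

The method has order 4: 2^4 = 16.
A(h/2) − A(h) = -5.1925466360 − (-5.1918426969) = -0.0007039391
Divide by 2^4 − 1 = 15: (-0.0007039391)/15 = -0.0000469293
R = -5.1925466360 − 0.0000469293 = -5.1925935653
Gap between inputs: 7.039e-04; correction applied: −0.0000469293.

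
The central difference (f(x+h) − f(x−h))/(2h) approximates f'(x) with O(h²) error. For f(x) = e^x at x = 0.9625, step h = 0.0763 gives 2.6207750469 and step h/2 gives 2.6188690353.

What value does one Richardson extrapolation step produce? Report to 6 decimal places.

Method order is 2; weight 2^2 = 4.
Numerator 4·A(h/2) − A(h) = 4·2.6188690353 − 2.6207750469 = 7.8547010943
7.8547010943 ÷ 3 = 2.6182336981
Gap between inputs: 1.906e-03; correction applied: −0.0006353372.

2.618234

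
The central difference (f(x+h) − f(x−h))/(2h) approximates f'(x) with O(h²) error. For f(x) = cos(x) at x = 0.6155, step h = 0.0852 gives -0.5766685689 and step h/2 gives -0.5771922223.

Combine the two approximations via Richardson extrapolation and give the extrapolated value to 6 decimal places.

-0.577367

Order 2 gives 2^r = 4 and 2^r − 1 = 3.
Top: 4(-0.5771922223) − (-0.5766685689) = -1.7321003203
(-1.7321003203) ÷ 3 = -0.5773667734
Correction |R − A(h/2)| = 1.746e-04; gap |A(h/2) − A(h)| = 5.237e-04.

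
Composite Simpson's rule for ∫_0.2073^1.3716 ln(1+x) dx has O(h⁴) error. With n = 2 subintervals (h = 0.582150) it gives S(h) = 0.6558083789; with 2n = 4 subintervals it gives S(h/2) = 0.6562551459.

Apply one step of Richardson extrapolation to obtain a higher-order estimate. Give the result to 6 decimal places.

0.656285

Method order is 4; weight 2^4 = 16.
Difference of the inputs: 0.6562551459 − 0.6558083789 = 0.0004467670
Correction (A(h/2) − A(h))/(16 − 1) = 0.0004467670/15 = 0.0000297845
R = A(h/2) + (A(h/2) − A(h))/15 = 0.6562551459 + 0.0000297845 = 0.6562849304
Shift from A(h/2): +0.0000297845.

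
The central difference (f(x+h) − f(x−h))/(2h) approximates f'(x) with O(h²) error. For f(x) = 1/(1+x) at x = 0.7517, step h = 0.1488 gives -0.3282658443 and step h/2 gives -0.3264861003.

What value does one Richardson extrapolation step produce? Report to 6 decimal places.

-0.325893

Error is O(h^2); halving h shrinks it by 2^2 = 4.
4×(-0.3264861003) − (-0.3282658443) = -0.9776785569
Denominator 4 − 1 = 3.
Result: -0.3258928523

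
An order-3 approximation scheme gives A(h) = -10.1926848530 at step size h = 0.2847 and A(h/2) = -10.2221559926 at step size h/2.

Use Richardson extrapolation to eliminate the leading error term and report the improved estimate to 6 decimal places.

-10.226366

Leading term ∝ h^3; use weight 8 = 2^3.
Top: 8(-10.2221559926) − (-10.1926848530) = -71.5845630878
Divide by 2^3 − 1 = 7.
Extrapolated: (-71.5845630878) / 7 = -10.2263661554
Correction |R − A(h/2)| = 4.210e-03; gap |A(h/2) − A(h)| = 2.947e-02.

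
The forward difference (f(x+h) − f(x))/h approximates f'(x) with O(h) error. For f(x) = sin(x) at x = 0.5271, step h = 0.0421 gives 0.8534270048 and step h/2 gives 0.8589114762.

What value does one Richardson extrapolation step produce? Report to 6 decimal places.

Method order is 1; weight 2^1 = 2.
Numerator 2×A(h/2) − A(h) = 2×0.8589114762 − 0.8534270048 = 0.8643959476
R = 0.8643959476/1 = 0.8643959476

0.864396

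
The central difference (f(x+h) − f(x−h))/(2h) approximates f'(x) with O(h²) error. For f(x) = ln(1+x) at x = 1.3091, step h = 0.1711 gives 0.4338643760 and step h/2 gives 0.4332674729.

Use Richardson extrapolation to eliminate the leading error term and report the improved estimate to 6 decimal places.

Leading term ∝ h^2; use weight 4 = 2^2.
4*0.4332674729 = 1.7330698916; subtract 0.4338643760 → 1.2992055156
Extrapolated: 1.2992055156 / 3 = 0.4330685052

0.433069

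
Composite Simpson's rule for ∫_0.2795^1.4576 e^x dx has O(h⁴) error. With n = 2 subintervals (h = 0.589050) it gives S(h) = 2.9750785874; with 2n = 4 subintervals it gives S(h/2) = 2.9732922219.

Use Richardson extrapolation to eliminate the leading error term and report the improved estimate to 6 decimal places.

2.973173

Error is O(h^4); halving h shrinks it by 2^4 = 16.
16×2.9732922219 = 47.5726755504; 47.5726755504 − 2.9750785874 = 44.5975969630
Denominator 16 − 1 = 15.
44.5975969630 ÷ 15 = 2.9731731309
Correction |R − A(h/2)| = 1.191e-04; gap |A(h/2) − A(h)| = 1.786e-03.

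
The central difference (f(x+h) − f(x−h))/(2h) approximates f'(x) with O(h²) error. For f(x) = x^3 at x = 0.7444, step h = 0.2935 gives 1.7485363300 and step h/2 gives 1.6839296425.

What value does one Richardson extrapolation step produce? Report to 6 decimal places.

1.662394

Error is O(h^2); halving h shrinks it by 2^2 = 4.
4 × 1.6839296425 − 1.7485363300 = 4.9871822400
Divide by 2^2 − 1 = 3.
Result: 1.6623940800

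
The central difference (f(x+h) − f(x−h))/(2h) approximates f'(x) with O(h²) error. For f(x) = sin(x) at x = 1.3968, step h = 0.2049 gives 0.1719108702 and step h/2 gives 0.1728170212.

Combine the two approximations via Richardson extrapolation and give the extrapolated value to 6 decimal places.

The method has order 2: 2^2 = 4.
Difference of the inputs: 0.1728170212 − 0.1719108702 = 0.0009061510
Divide by 2^2 − 1 = 3: 0.0009061510/3 = 0.0003020503
R = 0.1728170212 + 0.0003020503 = 0.1731190715
Gap between inputs: 9.062e-04; correction applied: +0.0003020503.

0.173119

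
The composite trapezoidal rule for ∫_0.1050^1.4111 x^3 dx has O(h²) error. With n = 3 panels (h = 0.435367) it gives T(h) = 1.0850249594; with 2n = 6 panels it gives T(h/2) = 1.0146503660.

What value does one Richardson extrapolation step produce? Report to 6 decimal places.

Error is O(h^2); halving h shrinks it by 2^2 = 4.
A(h/2) − A(h) = 1.0146503660 − 1.0850249594 = -0.0703745934
Correction (A(h/2) − A(h))/(4 − 1) = (-0.0703745934)/3 = -0.0234581978
R = 1.0146503660 − 0.0234581978 = 0.9911921682
Correction |R − A(h/2)| = 2.346e-02; gap |A(h/2) − A(h)| = 7.037e-02.

0.991192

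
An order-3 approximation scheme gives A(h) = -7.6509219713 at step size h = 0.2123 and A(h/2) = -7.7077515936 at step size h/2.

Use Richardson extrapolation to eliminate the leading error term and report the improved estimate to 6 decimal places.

Method order is 3; weight 2^3 = 8.
2^3×A(h/2) = -61.6620127488; minus A(h) gives -54.0110907775.
Extrapolated: (-54.0110907775) / 7 = -7.7158701111
Gap between inputs: 5.683e-02; correction applied: −0.0081185175.

-7.715870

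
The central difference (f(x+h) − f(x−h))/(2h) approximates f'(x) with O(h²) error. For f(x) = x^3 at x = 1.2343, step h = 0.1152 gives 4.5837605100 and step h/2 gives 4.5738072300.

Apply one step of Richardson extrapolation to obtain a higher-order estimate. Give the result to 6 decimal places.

4.570489

Method order is 2; weight 2^2 = 4.
4×4.5738072300 − 4.5837605100 = 13.7114684100
13.7114684100 ÷ 3 = 4.5704894700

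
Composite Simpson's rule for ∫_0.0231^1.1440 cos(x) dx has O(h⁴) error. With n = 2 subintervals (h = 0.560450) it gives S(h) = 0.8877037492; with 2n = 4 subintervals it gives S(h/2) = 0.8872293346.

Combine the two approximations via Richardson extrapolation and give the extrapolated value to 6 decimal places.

0.887198

r = 4: numerator weight 16, denominator 15.
Top: 16(0.8872293346) − (0.8877037492) = 13.3079656044
R = 13.3079656044/15 = 0.8871977070
Correction |R − A(h/2)| = 3.163e-05; gap |A(h/2) − A(h)| = 4.744e-04.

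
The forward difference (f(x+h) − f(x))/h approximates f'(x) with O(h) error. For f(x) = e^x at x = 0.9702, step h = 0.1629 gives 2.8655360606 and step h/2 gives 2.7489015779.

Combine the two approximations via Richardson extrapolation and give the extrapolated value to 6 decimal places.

2.632267

r = 1, so 2^r = 2.
2·2.7489015779 = 5.4978031558; subtract 2.8655360606 → 2.6322670952
Denominator 2 − 1 = 1.
(2·2.7489015779 − 2.8655360606)/(2 − 1) = 2.6322670952
Correction |R − A(h/2)| = 1.166e-01; gap |A(h/2) − A(h)| = 1.166e-01.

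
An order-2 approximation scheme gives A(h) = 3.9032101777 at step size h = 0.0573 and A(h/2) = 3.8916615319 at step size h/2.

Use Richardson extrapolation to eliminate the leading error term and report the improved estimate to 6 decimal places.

r = 2: numerator weight 4, denominator 3.
4*3.8916615319 = 15.5666461276; subtract 3.9032101777 → 11.6634359499
Divide by 2^2 − 1 = 3.
(4*3.8916615319 − 3.9032101777)/(4 − 1) = 3.8878119833

3.887812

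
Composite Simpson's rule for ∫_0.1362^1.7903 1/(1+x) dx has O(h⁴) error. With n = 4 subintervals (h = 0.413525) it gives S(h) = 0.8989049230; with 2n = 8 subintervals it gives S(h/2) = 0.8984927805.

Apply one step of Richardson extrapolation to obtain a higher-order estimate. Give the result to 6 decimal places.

Error is O(h^4); halving h shrinks it by 2^4 = 16.
Numerator 16*A(h/2) − A(h) = 16*0.8984927805 − 0.8989049230 = 13.4769795650
Denominator 16 − 1 = 15.
13.4769795650 ÷ 15 = 0.8984653043

0.898465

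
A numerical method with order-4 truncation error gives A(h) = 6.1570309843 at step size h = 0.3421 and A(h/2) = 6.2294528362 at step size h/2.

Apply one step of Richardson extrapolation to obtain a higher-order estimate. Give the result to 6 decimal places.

With r = 4 the leading error scales as h^4, so the weight is 2^4 = 16.
Top: 16(6.2294528362) − (6.1570309843) = 93.5142143949
(16*6.2294528362 − 6.1570309843)/(16 − 1) = 6.2342809597
Gap between inputs: 7.242e-02; correction applied: +0.0048281235.

6.234281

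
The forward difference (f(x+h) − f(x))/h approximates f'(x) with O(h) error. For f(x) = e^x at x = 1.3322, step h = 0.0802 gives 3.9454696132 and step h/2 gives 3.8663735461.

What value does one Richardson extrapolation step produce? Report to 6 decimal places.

3.787277

Error is O(h^1); halving h shrinks it by 2^1 = 2.
Weighted: 7.7327470922 − 3.9454696132 = 3.7872774790
Divide by 2^1 − 1 = 1.
Result: 3.7872774790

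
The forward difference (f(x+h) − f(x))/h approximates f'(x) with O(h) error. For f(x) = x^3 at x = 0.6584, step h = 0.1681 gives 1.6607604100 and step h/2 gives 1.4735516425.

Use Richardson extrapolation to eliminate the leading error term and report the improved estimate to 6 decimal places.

r = 1, so 2^r = 2.
Top: 2(1.4735516425) − (1.6607604100) = 1.2863428750
Denominator 2 − 1 = 1.
1.2863428750 ÷ 1 = 1.2863428750
Shift from A(h/2): −0.1872087675.

1.286343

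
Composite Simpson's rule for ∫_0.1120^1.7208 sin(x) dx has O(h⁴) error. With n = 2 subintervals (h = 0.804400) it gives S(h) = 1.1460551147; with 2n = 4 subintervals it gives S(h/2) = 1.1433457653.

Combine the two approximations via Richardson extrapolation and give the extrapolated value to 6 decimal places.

r = 4, so 2^r = 16.
Top: 16(1.1433457653) − (1.1460551147) = 17.1474771301
Denominator 16 − 1 = 15.
17.1474771301 ÷ 15 = 1.1431651420

1.143165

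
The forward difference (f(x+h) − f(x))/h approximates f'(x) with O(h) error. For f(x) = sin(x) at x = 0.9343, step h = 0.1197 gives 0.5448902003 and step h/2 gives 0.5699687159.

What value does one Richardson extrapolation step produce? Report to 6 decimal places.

0.595047

Order 1 gives 2^r = 2 and 2^r − 1 = 1.
Difference of the inputs: 0.5699687159 − 0.5448902003 = 0.0250785156
Correction (A(h/2) − A(h))/(2 − 1) = 0.0250785156/1 = 0.0250785156
R = 0.5699687159 + 0.0250785156 = 0.5950472315
Gap between inputs: 2.508e-02; correction applied: +0.0250785156.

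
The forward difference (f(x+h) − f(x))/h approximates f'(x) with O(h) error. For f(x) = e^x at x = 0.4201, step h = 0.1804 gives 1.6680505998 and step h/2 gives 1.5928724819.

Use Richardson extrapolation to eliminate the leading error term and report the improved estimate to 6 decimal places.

1.517694

Order 1 gives 2^r = 2 and 2^r − 1 = 1.
2 × 1.5928724819 = 3.1857449638; subtract 1.6680505998 → 1.5176943640
Denominator 2 − 1 = 1.
Result: 1.5176943640
Gap between inputs: 7.518e-02; correction applied: −0.0751781179.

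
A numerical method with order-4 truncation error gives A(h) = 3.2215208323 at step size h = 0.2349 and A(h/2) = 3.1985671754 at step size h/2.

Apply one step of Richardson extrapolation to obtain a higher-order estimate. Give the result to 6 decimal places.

3.197037

Order 4 gives 2^r = 16 and 2^r − 1 = 15.
16×3.1985671754 = 51.1770748064; subtract 3.2215208323 → 47.9555539741
47.9555539741 ÷ 15 = 3.1970369316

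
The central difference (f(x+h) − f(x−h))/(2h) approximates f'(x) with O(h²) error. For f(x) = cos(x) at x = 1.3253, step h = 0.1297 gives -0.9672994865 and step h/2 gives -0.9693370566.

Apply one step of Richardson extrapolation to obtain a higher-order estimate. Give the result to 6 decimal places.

Method order is 2; weight 2^2 = 4.
4*(-0.9693370566) − (-0.9672994865) = -2.9100487399
Divide by 2^2 − 1 = 3.
R = (-2.9100487399)/3 = -0.9700162466

-0.970016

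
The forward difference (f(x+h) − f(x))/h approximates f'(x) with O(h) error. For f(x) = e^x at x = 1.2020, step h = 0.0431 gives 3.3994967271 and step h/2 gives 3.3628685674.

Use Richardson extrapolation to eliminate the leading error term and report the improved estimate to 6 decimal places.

Error is O(h^1); halving h shrinks it by 2^1 = 2.
Weighted: 6.7257371348 − 3.3994967271 = 3.3262404077
R = 3.3262404077/1 = 3.3262404077
Shift from A(h/2): −0.0366281597.

3.326240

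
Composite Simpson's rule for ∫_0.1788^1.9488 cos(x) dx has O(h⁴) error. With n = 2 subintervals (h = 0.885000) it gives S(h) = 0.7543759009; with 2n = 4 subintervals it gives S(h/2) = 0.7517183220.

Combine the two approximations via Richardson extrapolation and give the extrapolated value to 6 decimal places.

0.751541

The method has order 4: 2^4 = 16.
A(h/2) − A(h) = 0.7517183220 − 0.7543759009 = -0.0026575789
Correction (A(h/2) − A(h))/(16 − 1) = (-0.0026575789)/15 = -0.0001771719
R = A(h/2) + (A(h/2) − A(h))/15 = 0.7517183220 − 0.0001771719 = 0.7515411501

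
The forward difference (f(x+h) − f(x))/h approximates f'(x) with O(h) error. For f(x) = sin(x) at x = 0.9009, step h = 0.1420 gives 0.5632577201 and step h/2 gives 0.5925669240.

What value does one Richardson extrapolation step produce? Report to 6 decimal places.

Order 1 gives 2^r = 2 and 2^r − 1 = 1.
Weighted: 1.1851338480 − 0.5632577201 = 0.6218761279
Divide by 2^1 − 1 = 1.
(2×0.5925669240 − 0.5632577201)/(2 − 1) = 0.6218761279

0.621876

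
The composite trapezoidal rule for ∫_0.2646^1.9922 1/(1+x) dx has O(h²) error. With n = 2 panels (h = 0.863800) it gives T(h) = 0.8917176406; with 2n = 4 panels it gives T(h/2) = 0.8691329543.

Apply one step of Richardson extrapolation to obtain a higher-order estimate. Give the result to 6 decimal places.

0.861605

Order 2 gives 2^r = 4 and 2^r − 1 = 3.
4 × 0.8691329543 = 3.4765318172; 3.4765318172 − 0.8917176406 = 2.5848141766
2.5848141766 ÷ 3 = 0.8616047255
Correction |R − A(h/2)| = 7.528e-03; gap |A(h/2) − A(h)| = 2.258e-02.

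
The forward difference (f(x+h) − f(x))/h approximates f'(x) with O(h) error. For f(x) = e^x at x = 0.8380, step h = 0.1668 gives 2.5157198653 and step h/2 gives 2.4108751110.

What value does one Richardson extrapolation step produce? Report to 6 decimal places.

2.306030

r = 1: numerator weight 2, denominator 1.
A(h/2) − A(h) = 2.4108751110 − 2.5157198653 = -0.1048447543
Divide by 2^1 − 1 = 1: (-0.1048447543)/1 = -0.1048447543
R = 2.4108751110 − 0.1048447543 = 2.3060303567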